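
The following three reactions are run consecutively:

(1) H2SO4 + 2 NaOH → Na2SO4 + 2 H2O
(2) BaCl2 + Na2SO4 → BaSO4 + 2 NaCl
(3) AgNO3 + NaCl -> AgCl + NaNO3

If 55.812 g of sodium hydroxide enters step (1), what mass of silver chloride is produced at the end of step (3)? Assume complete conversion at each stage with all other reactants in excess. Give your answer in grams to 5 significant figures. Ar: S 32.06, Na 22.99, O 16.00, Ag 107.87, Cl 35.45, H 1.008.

199.98 g

M(NaOH) = 22.99 + 16.00 + 1.008 = 39.998 g/mol.
M(AgCl) = 107.87 + 35.45 = 143.32 g/mol.
n(NaOH) = 55.812 / 39.998 = 1.39537 mol.
Reaction (1): NaOH→Na2SO4 ratio 2:1 ⇒ n(Na2SO4) = 0.697685 mol.
Reaction (2): Na2SO4→NaCl ratio 1:2 ⇒ n(NaCl) = 1.39537 mol.
Reaction (3): NaCl→AgCl ratio 1:1 ⇒ n(AgCl) = 1.39537 mol.
Mass of AgCl = 1.39537 × 143.32 = 199.984 g.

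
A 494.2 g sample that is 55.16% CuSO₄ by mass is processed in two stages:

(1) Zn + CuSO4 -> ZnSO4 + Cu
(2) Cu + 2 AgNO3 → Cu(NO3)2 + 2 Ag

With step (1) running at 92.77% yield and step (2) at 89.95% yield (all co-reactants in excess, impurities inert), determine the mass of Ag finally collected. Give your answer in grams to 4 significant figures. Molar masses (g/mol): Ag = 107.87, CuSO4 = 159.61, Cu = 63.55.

Pure CuSO4 = 494.2 × 0.5516 = 272.60 g.
n(CuSO4) = 272.60 / 159.61 = 1.7079 mol.
Step 1 (CuSO4:Cu = 1:1): theoretical n(Cu) = 1.7079 mol; at 92.77% yield, n(Cu) = 1.5844 mol.
Step 2 (Cu:Ag = 1:2): theoretical n(Ag) = 3.1689 mol, so theoretical mass = 3.1689 × 107.87 = 341.83 g.
At 89.95% yield, actual mass of Ag = 341.83 × 0.8995 = 307.47 g.

307.5 g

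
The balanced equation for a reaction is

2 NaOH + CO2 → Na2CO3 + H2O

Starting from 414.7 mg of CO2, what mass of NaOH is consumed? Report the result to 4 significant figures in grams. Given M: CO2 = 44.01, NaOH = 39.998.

0.7538 g

Convert: 414.7 mg = 0.41470 g.
n(CO2) = 0.41470 g / 44.01 g/mol = 0.0094229 mol.
From the equation the CO2:NaOH mole ratio is 1:2, so n(NaOH) = 0.0094229 × 2/1 = 0.018846 mol.
Mass of NaOH = 0.018846 mol × 39.998 g/mol = 0.75379 g.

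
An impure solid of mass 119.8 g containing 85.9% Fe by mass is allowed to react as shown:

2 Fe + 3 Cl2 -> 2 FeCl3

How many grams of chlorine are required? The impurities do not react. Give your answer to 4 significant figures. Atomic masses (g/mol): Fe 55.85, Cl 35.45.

196.0 g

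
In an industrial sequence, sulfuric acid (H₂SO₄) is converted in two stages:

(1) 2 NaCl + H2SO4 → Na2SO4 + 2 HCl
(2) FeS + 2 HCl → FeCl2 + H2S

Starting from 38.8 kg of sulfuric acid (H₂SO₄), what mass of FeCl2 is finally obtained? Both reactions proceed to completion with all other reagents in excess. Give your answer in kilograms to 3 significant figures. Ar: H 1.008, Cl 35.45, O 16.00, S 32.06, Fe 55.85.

M(H2SO4) = 2(1.008) + 32.06 + 4(16.00) = 98.076 g/mol.
M(FeCl2) = 55.85 + 2(35.45) = 126.75 g/mol.
38.8 kg = 38800 g.
n(H2SO4) = 38800 / 98.076 = 395.6 mol.
Step 1 gives a 1:2 ratio of H2SO4 to HCl, so n(HCl) = 791.2 mol.
In step 2 the HCl:FeCl2 ratio is 2:1, so n(FeCl2) = 395.6 mol.
Mass of FeCl2 = 395.6 × 126.75 = 50140 g = 50.1 kg.

50.1 kg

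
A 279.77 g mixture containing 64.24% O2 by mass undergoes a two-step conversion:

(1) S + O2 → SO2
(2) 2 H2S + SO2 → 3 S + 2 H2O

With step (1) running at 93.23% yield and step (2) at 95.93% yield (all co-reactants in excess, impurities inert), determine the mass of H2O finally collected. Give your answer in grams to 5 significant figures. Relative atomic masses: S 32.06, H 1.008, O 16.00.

180.99 g

Pure O2 = 279.77 × 0.6424 = 179.724 g.
M(O2) = 2(16.00) = 32.00 g/mol.
M(H2O) = 2(1.008) + 16.00 = 18.016 g/mol.
n(O2) = 179.724 / 32.00 = 5.61638 mol.
Step 1 (O2:SO2 = 1:1): theoretical n(SO2) = 5.61638 mol; at 93.23% yield, n(SO2) = 5.23615 mol.
Step 2 (SO2:H2O = 1:2): theoretical n(H2O) = 10.4723 mol, so theoretical mass = 10.4723 × 18.016 = 188.669 g.
At 95.93% yield, actual mass of H2O = 188.669 × 0.9593 = 180.990 g.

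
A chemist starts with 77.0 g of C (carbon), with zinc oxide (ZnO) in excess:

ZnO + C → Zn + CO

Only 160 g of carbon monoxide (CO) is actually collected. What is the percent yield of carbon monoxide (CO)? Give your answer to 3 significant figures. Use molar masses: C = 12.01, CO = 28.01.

n(C) = 77.00 g / 12.01 g/mol = 6.411 mol.
From the equation the C:CO mole ratio is 1:1, so n(CO) = 6.411 × 1/1 = 6.411 mol.
Mass of CO = 6.411 mol × 28.01 g/mol = 179.6 g.
This is the theoretical yield. Percent yield = 160 g / 179.6 g × 100% = 89.10%.

89.1 %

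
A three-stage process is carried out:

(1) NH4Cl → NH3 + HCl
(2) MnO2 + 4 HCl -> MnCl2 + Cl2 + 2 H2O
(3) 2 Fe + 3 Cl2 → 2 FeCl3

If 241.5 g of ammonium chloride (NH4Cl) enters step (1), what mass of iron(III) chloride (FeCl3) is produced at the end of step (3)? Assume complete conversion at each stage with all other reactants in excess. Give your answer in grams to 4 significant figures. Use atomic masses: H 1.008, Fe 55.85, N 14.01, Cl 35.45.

122.0 g

M(NH4Cl) = 14.01 + 4(1.008) + 35.45 = 53.492 g/mol.
M(FeCl3) = 55.85 + 3(35.45) = 162.20 g/mol.
n(NH4Cl) = 241.5 / 53.492 = 4.5147 mol.
Reaction (1): NH4Cl→HCl ratio 1:1 ⇒ n(HCl) = 4.5147 mol.
Reaction (2): HCl→Cl2 ratio 4:1 ⇒ n(Cl2) = 1.1287 mol.
Reaction (3): Cl2→FeCl3 ratio 3:2 ⇒ n(FeCl3) = 0.75245 mol.
Mass of FeCl3 = 0.75245 × 162.20 = 122.05 g.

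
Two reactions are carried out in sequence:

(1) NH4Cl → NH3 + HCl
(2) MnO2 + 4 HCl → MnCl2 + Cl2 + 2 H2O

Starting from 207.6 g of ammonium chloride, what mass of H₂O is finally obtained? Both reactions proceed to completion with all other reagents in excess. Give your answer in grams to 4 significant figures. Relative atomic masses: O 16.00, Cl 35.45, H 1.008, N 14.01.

34.96 g

M(NH4Cl) = 14.01 + 4(1.008) + 35.45 = 53.492 g/mol.
M(H2O) = 2(1.008) + 16.00 = 18.016 g/mol.
n(NH4Cl) = 207.60 / 53.492 = 3.8810 mol.
Step 1 gives a 1:1 ratio of NH4Cl to HCl, so n(HCl) = 3.8810 mol.
In step 2 the HCl:H2O ratio is 4:2, so n(H2O) = 1.9405 mol.
Mass of H2O = 1.9405 × 18.016 = 34.960 g.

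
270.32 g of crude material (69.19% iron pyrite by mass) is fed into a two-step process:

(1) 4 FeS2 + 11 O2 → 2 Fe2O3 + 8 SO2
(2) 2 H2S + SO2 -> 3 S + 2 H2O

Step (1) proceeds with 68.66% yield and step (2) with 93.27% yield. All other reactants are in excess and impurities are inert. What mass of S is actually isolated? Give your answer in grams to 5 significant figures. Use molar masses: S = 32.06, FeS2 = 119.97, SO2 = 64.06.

Pure FeS2 = 270.32 × 0.6919 = 187.034 g.
n(FeS2) = 187.034 / 119.97 = 1.55901 mol.
Step 1 (FeS2:SO2 = 4:8): theoretical n(SO2) = 3.11802 mol; at 68.66% yield, n(SO2) = 2.14083 mol.
Step 2 (SO2:S = 1:3): theoretical n(S) = 6.42250 mol, so theoretical mass = 6.42250 × 32.06 = 205.905 g.
At 93.27% yield, actual mass of S = 205.905 × 0.9327 = 192.048 g.

192.05 g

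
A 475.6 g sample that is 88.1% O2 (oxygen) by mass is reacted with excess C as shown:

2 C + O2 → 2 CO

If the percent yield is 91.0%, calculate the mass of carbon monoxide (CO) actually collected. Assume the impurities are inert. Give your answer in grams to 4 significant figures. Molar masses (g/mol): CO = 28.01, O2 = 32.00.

667.5 g

Pure O2 available = 475.6 g × 0.881 = 419.00 g.
n(O2) = 419.00 g / 32.00 g/mol = 13.094 mol.
From the equation the O2:CO mole ratio is 1:2, so n(CO) = 13.094 × 2/1 = 26.188 mol.
Mass of CO = 26.188 mol × 28.01 g/mol = 733.52 g.
Actual mass collected = 733.52 g × 0.910 = 667.50 g.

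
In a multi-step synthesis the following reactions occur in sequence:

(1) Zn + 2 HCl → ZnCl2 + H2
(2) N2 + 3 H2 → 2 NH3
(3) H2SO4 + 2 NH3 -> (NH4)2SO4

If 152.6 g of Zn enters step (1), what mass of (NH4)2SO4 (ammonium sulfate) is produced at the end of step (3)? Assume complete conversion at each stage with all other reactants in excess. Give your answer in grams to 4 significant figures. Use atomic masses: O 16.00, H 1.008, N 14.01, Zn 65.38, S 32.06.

M(Zn) = 65.38 g/mol.
M((NH4)2SO4) = 2(14.01) + 8(1.008) + 32.06 + 4(16.00) = 132.144 g/mol.
n(Zn) = 152.6 / 65.38 = 2.3340 mol.
Reaction (1): Zn→H2 ratio 1:1 ⇒ n(H2) = 2.3340 mol.
Reaction (2): H2→NH3 ratio 3:2 ⇒ n(NH3) = 1.5560 mol.
Reaction (3): NH3→(NH4)2SO4 ratio 2:1 ⇒ n((NH4)2SO4) = 0.77802 mol.
Mass of (NH4)2SO4 = 0.77802 × 132.144 = 102.81 g.

102.8 g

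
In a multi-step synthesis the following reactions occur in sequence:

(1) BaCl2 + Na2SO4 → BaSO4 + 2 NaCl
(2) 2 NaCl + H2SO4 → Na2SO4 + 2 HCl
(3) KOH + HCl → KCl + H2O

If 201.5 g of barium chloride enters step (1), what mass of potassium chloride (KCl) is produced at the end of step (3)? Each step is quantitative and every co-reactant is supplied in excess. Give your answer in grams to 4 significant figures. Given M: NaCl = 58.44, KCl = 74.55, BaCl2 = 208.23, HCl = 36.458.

144.3 g

n(BaCl2) = 201.5 / 208.23 = 0.96768 mol.
Reaction (1): BaCl2→NaCl ratio 1:2 ⇒ n(NaCl) = 1.9354 mol.
Reaction (2): NaCl→HCl ratio 2:2 ⇒ n(HCl) = 1.9354 mol.
Reaction (3): HCl→KCl ratio 1:1 ⇒ n(KCl) = 1.9354 mol.
Mass of KCl = 1.9354 × 74.55 = 144.28 g.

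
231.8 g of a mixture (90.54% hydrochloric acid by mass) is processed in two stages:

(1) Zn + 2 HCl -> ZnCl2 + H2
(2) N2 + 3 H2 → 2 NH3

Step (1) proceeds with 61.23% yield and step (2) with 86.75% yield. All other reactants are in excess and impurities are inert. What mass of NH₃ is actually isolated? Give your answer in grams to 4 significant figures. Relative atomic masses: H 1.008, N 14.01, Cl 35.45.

17.36 g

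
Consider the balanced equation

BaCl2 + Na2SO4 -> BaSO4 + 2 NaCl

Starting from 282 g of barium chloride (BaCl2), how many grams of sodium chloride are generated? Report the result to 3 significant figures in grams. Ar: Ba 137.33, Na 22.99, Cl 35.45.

M(BaCl2) = 137.33 + 2(35.45) = 208.23 g/mol.
M(NaCl) = 22.99 + 35.45 = 58.44 g/mol.
n(BaCl2) = 282.0 g / 208.23 g/mol = 1.354 mol.
From the equation the BaCl2:NaCl mole ratio is 1:2, so n(NaCl) = 1.354 × 2/1 = 2.709 mol.
Mass of NaCl = 2.709 mol × 58.44 g/mol = 158.3 g.

158 g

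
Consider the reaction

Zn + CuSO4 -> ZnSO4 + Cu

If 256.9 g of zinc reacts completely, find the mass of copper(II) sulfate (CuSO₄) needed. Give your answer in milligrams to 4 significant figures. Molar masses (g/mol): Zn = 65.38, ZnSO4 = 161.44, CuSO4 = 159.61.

627200 mg

n(Zn) = 256.90 g / 65.38 g/mol = 3.9293 mol.
From the equation the Zn:CuSO4 mole ratio is 1:1, so n(CuSO4) = 3.9293 × 1/1 = 3.9293 mol.
Mass of CuSO4 = 3.9293 mol × 159.61 g/mol = 627.16 g.
Converting to mg: 627.16 g = 627200 mg.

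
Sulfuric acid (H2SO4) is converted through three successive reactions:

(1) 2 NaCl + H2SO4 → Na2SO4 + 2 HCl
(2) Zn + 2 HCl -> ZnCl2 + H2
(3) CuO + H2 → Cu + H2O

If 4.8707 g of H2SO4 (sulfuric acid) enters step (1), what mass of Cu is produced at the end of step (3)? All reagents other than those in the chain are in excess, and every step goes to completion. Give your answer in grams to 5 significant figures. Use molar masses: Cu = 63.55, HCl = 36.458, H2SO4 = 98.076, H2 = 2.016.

n(H2SO4) = 4.8707 / 98.076 = 0.0496625 mol.
Reaction (1): H2SO4→HCl ratio 1:2 ⇒ n(HCl) = 0.0993250 mol.
Reaction (2): HCl→H2 ratio 2:1 ⇒ n(H2) = 0.0496625 mol.
Reaction (3): H2→Cu ratio 1:1 ⇒ n(Cu) = 0.0496625 mol.
Mass of Cu = 0.0496625 × 63.55 = 3.15605 g.

3.1561 g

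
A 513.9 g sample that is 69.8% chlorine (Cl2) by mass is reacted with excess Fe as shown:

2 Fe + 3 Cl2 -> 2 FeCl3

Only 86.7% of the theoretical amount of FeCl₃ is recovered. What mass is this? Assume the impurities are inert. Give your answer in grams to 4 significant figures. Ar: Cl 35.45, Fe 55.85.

474.3 g

Pure Cl2 available = 513.9 g × 0.698 = 358.70 g.
M(Cl2) = 2(35.45) = 70.90 g/mol.
M(FeCl3) = 55.85 + 3(35.45) = 162.20 g/mol.
n(Cl2) = 358.70 g / 70.90 g/mol = 5.0593 mol.
From the equation the Cl2:FeCl3 mole ratio is 3:2, so n(FeCl3) = 5.0593 × 2/3 = 3.3728 mol.
Mass of FeCl3 = 3.3728 mol × 162.20 g/mol = 547.08 g.
Actual mass collected = 547.08 g × 0.867 = 474.31 g.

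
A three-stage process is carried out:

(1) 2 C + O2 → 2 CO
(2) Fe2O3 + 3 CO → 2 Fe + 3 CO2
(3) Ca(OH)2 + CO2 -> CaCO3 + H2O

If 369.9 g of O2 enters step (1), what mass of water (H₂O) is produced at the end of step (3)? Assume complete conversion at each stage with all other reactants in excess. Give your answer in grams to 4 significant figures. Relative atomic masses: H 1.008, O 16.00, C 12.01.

416.5 g

M(O2) = 2(16.00) = 32.00 g/mol.
M(H2O) = 2(1.008) + 16.00 = 18.016 g/mol.
n(O2) = 369.9 / 32.00 = 11.559 mol.
Reaction (1): O2→CO ratio 1:2 ⇒ n(CO) = 23.119 mol.
Reaction (2): CO→CO2 ratio 3:3 ⇒ n(CO2) = 23.119 mol.
Reaction (3): CO2→H2O ratio 1:1 ⇒ n(H2O) = 23.119 mol.
Mass of H2O = 23.119 × 18.016 = 416.51 g.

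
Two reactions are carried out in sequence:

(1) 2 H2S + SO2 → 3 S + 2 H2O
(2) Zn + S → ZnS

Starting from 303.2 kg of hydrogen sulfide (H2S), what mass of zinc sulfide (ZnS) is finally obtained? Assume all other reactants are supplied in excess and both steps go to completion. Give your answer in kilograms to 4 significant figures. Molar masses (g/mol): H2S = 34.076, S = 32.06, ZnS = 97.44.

1300 kg

303.2 kg = 303200 g.
n(H2S) = 303200 / 34.076 = 8897.8 mol.
Step 1 gives a 2:3 ratio of H2S to S, so n(S) = 13347 mol.
In step 2 the S:ZnS ratio is 1:1, so n(ZnS) = 13347 mol.
Mass of ZnS = 13347 × 97.44 = 1.3005 × 10^6 g = 1300 kg.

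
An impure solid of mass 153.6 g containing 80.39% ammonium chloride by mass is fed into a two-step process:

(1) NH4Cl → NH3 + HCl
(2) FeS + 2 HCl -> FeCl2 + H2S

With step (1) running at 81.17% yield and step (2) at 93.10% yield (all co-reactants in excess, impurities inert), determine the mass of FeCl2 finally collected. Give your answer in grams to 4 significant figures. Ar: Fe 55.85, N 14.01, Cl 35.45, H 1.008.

Pure NH4Cl = 153.6 × 0.8039 = 123.48 g.
M(NH4Cl) = 14.01 + 4(1.008) + 35.45 = 53.492 g/mol.
M(FeCl2) = 55.85 + 2(35.45) = 126.75 g/mol.
n(NH4Cl) = 123.48 / 53.492 = 2.3084 mol.
Step 1 (NH4Cl:HCl = 1:1): theoretical n(HCl) = 2.3084 mol; at 81.17% yield, n(HCl) = 1.8737 mol.
Step 2 (HCl:FeCl2 = 2:1): theoretical n(FeCl2) = 0.93685 mol, so theoretical mass = 0.93685 × 126.75 = 118.75 g.
At 93.10% yield, actual mass of FeCl2 = 118.75 × 0.9310 = 110.55 g.

110.6 g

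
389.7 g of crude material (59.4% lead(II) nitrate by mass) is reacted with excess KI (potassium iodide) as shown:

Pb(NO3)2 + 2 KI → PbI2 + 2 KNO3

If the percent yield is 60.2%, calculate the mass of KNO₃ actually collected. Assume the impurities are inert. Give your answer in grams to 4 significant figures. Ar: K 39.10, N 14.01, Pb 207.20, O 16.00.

Pure Pb(NO3)2 available = 389.7 g × 0.594 = 231.48 g.
M(Pb(NO3)2) = 207.20 + 2(14.01) + 6(16.00) = 331.22 g/mol.
M(KNO3) = 39.10 + 14.01 + 3(16.00) = 101.11 g/mol.
n(Pb(NO3)2) = 231.48 g / 331.22 g/mol = 0.69888 mol.
From the equation the Pb(NO3)2:KNO3 mole ratio is 1:2, so n(KNO3) = 0.69888 × 2/1 = 1.3978 mol.
Mass of KNO3 = 1.3978 mol × 101.11 g/mol = 141.33 g.
Actual mass collected = 141.33 g × 0.602 = 85.079 g.

85.08 g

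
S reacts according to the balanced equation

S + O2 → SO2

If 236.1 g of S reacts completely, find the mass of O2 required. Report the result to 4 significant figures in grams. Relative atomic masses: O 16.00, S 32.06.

235.7 g

M(S) = 32.06 g/mol.
M(O2) = 2(16.00) = 32.00 g/mol.
n(S) = 236.10 g / 32.06 g/mol = 7.3643 mol.
From the equation the S:O2 mole ratio is 1:1, so n(O2) = 7.3643 × 1/1 = 7.3643 mol.
Mass of O2 = 7.3643 mol × 32.00 g/mol = 235.66 g.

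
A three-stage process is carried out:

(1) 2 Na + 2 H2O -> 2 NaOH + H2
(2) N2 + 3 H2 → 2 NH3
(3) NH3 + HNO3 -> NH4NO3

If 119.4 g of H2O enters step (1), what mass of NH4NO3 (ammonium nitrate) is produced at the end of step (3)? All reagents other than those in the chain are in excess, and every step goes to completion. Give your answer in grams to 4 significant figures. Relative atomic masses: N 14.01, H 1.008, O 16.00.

M(H2O) = 2(1.008) + 16.00 = 18.016 g/mol.
M(NH4NO3) = 2(14.01) + 4(1.008) + 3(16.00) = 80.052 g/mol.
n(H2O) = 119.4 / 18.016 = 6.6274 mol.
Reaction (1): H2O→H2 ratio 2:1 ⇒ n(H2) = 3.3137 mol.
Reaction (2): H2→NH3 ratio 3:2 ⇒ n(NH3) = 2.2091 mol.
Reaction (3): NH3→NH4NO3 ratio 1:1 ⇒ n(NH4NO3) = 2.2091 mol.
Mass of NH4NO3 = 2.2091 × 80.052 = 176.85 g.

176.8 g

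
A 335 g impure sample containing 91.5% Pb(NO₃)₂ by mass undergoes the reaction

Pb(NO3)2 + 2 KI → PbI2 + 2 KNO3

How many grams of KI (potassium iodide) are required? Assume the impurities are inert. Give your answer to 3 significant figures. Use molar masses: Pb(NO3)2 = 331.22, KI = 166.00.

Mass of pure Pb(NO3)2 = 335 g × 0.915 = 306.5 g.
n(Pb(NO3)2) = 306.5 g / 331.22 g/mol = 0.9254 mol.
From the equation the Pb(NO3)2:KI mole ratio is 1:2, so n(KI) = 0.9254 × 2/1 = 1.851 mol.
Mass of KI = 1.851 mol × 166.00 g/mol = 307.2 g.

307 g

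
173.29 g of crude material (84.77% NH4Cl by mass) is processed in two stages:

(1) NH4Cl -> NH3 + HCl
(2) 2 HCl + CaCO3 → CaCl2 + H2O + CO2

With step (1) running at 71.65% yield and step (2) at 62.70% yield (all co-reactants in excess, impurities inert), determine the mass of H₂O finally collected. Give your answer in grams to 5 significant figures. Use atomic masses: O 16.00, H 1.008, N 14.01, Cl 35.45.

Pure NH4Cl = 173.29 × 0.8477 = 146.898 g.
M(NH4Cl) = 14.01 + 4(1.008) + 35.45 = 53.492 g/mol.
M(H2O) = 2(1.008) + 16.00 = 18.016 g/mol.
n(NH4Cl) = 146.898 / 53.492 = 2.74617 mol.
Step 1 (NH4Cl:HCl = 1:1): theoretical n(HCl) = 2.74617 mol; at 71.65% yield, n(HCl) = 1.96763 mol.
Step 2 (HCl:H2O = 2:1): theoretical n(H2O) = 0.983814 mol, so theoretical mass = 0.983814 × 18.016 = 17.7244 g.
At 62.70% yield, actual mass of H2O = 17.7244 × 0.6270 = 11.1132 g.

11.113 g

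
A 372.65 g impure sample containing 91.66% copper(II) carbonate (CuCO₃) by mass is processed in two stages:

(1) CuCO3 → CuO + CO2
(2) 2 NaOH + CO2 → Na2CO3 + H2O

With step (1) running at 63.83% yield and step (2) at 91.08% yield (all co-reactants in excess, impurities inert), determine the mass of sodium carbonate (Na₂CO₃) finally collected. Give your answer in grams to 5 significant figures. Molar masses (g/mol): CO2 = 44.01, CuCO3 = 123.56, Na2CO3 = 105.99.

Pure CuCO3 = 372.65 × 0.9166 = 341.571 g.
n(CuCO3) = 341.571 / 123.56 = 2.76441 mol.
Step 1 (CuCO3:CO2 = 1:1): theoretical n(CO2) = 2.76441 mol; at 63.83% yield, n(CO2) = 1.76453 mol.
Step 2 (CO2:Na2CO3 = 1:1): theoretical n(Na2CO3) = 1.76453 mol, so theoretical mass = 1.76453 × 105.99 = 187.022 g.
At 91.08% yield, actual mass of Na2CO3 = 187.022 × 0.9108 = 170.340 g.

170.34 g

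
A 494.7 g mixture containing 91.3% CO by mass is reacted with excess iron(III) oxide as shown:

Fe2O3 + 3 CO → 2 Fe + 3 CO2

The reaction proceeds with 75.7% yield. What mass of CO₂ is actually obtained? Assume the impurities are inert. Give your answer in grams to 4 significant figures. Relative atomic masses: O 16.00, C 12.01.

537.2 g

Pure CO available = 494.7 g × 0.913 = 451.66 g.
M(CO) = 12.01 + 16.00 = 28.01 g/mol.
M(CO2) = 12.01 + 2(16.00) = 44.01 g/mol.
n(CO) = 451.66 g / 28.01 g/mol = 16.125 mol.
From the equation the CO:CO2 mole ratio is 3:3, so n(CO2) = 16.125 × 3/3 = 16.125 mol.
Mass of CO2 = 16.125 mol × 44.01 g/mol = 709.66 g.
Actual mass collected = 709.66 g × 0.757 = 537.21 g.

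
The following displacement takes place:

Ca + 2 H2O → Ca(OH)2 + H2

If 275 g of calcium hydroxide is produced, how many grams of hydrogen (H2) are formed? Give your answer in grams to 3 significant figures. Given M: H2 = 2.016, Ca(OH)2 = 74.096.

n(Ca(OH)2) = 275.0 g / 74.096 g/mol = 3.711 mol.
From the equation the Ca(OH)2:H2 mole ratio is 1:1, so n(H2) = 3.711 × 1/1 = 3.711 mol.
Mass of H2 = 3.711 mol × 2.016 g/mol = 7.482 g.

7.48 g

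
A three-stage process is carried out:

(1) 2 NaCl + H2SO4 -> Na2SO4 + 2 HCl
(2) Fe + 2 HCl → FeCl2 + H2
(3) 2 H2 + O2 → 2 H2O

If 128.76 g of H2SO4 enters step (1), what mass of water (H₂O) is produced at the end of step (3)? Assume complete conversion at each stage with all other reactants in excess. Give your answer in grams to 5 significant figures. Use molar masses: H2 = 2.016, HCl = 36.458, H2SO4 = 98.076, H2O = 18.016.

n(H2SO4) = 128.76 / 98.076 = 1.31286 mol.
Reaction (1): H2SO4→HCl ratio 1:2 ⇒ n(HCl) = 2.62572 mol.
Reaction (2): HCl→H2 ratio 2:1 ⇒ n(H2) = 1.31286 mol.
Reaction (3): H2→H2O ratio 2:2 ⇒ n(H2O) = 1.31286 mol.
Mass of H2O = 1.31286 × 18.016 = 23.6525 g.

23.652 g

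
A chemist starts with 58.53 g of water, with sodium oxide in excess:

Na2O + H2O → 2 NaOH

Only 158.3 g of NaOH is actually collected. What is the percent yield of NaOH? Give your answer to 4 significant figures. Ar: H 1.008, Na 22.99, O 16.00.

M(H2O) = 2(1.008) + 16.00 = 18.016 g/mol.
M(NaOH) = 22.99 + 16.00 + 1.008 = 39.998 g/mol.
n(H2O) = 58.530 g / 18.016 g/mol = 3.2488 mol.
From the equation the H2O:NaOH mole ratio is 1:2, so n(NaOH) = 3.2488 × 2/1 = 6.4976 mol.
Mass of NaOH = 6.4976 mol × 39.998 g/mol = 259.89 g.
This is the theoretical yield. Percent yield = 158.3 g / 259.89 g × 100% = 60.911%.

60.91 %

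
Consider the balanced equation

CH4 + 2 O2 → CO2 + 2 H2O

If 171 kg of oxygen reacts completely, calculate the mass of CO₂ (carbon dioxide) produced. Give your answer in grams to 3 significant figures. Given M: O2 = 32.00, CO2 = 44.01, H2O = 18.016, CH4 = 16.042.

Convert: 171 kg = 171000 g.
n(O2) = 171000 g / 32.00 g/mol = 5344 mol.
From the equation the O2:CO2 mole ratio is 2:1, so n(CO2) = 5344 × 1/2 = 2672 mol.
Mass of CO2 = 2672 mol × 44.01 g/mol = 117600 g.

118000 g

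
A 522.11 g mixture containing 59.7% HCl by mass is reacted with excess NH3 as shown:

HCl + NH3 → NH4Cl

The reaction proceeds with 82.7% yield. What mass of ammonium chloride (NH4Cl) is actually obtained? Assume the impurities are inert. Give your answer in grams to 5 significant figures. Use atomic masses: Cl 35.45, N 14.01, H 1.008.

Pure HCl available = 522.11 g × 0.597 = 311.700 g.
M(HCl) = 1.008 + 35.45 = 36.458 g/mol.
M(NH4Cl) = 14.01 + 4(1.008) + 35.45 = 53.492 g/mol.
n(HCl) = 311.700 g / 36.458 g/mol = 8.54955 mol.
From the equation the HCl:NH4Cl mole ratio is 1:1, so n(NH4Cl) = 8.54955 × 1/1 = 8.54955 mol.
Mass of NH4Cl = 8.54955 mol × 53.492 g/mol = 457.333 g.
Actual mass collected = 457.333 g × 0.827 = 378.214 g.

378.21 g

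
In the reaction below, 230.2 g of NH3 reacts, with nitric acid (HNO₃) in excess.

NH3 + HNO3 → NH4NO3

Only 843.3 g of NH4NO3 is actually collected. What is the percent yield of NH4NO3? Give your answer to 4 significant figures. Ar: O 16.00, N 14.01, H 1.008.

77.95 %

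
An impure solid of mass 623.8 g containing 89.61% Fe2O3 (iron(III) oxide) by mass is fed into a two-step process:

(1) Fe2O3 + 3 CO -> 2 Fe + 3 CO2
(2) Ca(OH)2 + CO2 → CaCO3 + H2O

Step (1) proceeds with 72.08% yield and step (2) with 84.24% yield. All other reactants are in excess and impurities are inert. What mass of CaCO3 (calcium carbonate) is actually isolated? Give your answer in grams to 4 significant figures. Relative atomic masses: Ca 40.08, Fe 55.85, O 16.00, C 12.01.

Pure Fe2O3 = 623.8 × 0.8961 = 558.99 g.
M(Fe2O3) = 2(55.85) + 3(16.00) = 159.70 g/mol.
M(CaCO3) = 40.08 + 12.01 + 3(16.00) = 100.09 g/mol.
n(Fe2O3) = 558.99 / 159.70 = 3.5002 mol.
Step 1 (Fe2O3:CO2 = 1:3): theoretical n(CO2) = 10.501 mol; at 72.08% yield, n(CO2) = 7.5689 mol.
Step 2 (CO2:CaCO3 = 1:1): theoretical n(CaCO3) = 7.5689 mol, so theoretical mass = 7.5689 × 100.09 = 757.57 g.
At 84.24% yield, actual mass of CaCO3 = 757.57 × 0.8424 = 638.18 g.

638.2 g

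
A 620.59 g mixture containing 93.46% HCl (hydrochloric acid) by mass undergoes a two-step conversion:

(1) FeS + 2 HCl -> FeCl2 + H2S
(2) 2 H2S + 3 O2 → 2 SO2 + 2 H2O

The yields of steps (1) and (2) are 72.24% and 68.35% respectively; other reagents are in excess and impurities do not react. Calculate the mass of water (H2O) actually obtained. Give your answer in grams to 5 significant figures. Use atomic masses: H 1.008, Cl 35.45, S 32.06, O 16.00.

70.759 g

Pure HCl = 620.59 × 0.9346 = 580.003 g.
M(HCl) = 1.008 + 35.45 = 36.458 g/mol.
M(H2O) = 2(1.008) + 16.00 = 18.016 g/mol.
n(HCl) = 580.003 / 36.458 = 15.9088 mol.
Step 1 (HCl:H2S = 2:1): theoretical n(H2S) = 7.95441 mol; at 72.24% yield, n(H2S) = 5.74626 mol.
Step 2 (H2S:H2O = 2:2): theoretical n(H2O) = 5.74626 mol, so theoretical mass = 5.74626 × 18.016 = 103.525 g.
At 68.35% yield, actual mass of H2O = 103.525 × 0.6835 = 70.7591 g.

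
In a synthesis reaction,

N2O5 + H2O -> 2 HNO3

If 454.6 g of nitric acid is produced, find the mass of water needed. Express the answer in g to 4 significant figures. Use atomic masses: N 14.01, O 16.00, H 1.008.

64.98 g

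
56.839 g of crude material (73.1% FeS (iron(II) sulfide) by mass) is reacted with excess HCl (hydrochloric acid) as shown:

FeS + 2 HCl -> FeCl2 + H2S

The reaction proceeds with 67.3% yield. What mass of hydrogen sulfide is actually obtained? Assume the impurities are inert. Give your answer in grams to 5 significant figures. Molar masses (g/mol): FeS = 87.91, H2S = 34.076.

Pure FeS available = 56.839 g × 0.731 = 41.5493 g.
n(FeS) = 41.5493 g / 87.91 g/mol = 0.472635 mol.
From the equation the FeS:H2S mole ratio is 1:1, so n(H2S) = 0.472635 × 1/1 = 0.472635 mol.
Mass of H2S = 0.472635 mol × 34.076 g/mol = 16.1055 g.
Actual mass collected = 16.1055 g × 0.673 = 10.8390 g.

10.839 g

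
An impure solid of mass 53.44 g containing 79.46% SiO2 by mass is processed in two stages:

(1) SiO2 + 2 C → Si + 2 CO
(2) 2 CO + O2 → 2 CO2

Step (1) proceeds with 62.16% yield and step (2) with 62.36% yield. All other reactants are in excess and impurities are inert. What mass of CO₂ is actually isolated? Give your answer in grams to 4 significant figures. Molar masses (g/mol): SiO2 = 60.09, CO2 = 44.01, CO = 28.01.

Pure SiO2 = 53.44 × 0.7946 = 42.463 g.
n(SiO2) = 42.463 / 60.09 = 0.70666 mol.
Step 1 (SiO2:CO = 1:2): theoretical n(CO) = 1.4133 mol; at 62.16% yield, n(CO) = 0.87852 mol.
Step 2 (CO:CO2 = 2:2): theoretical n(CO2) = 0.87852 mol, so theoretical mass = 0.87852 × 44.01 = 38.664 g.
At 62.36% yield, actual mass of CO2 = 38.664 × 0.6236 = 24.111 g.

24.11 g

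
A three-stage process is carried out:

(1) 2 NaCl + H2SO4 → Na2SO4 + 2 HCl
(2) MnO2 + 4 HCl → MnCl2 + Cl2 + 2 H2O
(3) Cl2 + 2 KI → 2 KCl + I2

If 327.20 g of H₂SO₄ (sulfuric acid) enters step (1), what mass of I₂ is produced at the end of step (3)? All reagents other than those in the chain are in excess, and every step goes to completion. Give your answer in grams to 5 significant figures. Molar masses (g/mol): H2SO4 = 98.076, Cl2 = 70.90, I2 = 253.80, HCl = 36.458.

423.36 g

n(H2SO4) = 327.20 / 98.076 = 3.33619 mol.
Reaction (1): H2SO4→HCl ratio 1:2 ⇒ n(HCl) = 6.67238 mol.
Reaction (2): HCl→Cl2 ratio 4:1 ⇒ n(Cl2) = 1.66809 mol.
Reaction (3): Cl2→I2 ratio 1:1 ⇒ n(I2) = 1.66809 mol.
Mass of I2 = 1.66809 × 253.80 = 423.362 g.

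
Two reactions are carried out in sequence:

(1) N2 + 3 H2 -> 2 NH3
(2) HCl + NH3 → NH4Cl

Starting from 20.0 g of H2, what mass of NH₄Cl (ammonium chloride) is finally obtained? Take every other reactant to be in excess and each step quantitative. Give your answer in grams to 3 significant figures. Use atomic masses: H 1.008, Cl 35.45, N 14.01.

M(H2) = 2(1.008) = 2.016 g/mol.
M(NH4Cl) = 14.01 + 4(1.008) + 35.45 = 53.492 g/mol.
n(H2) = 20.00 / 2.016 = 9.921 mol.
Step 1 gives a 3:2 ratio of H2 to NH3, so n(NH3) = 6.614 mol.
In step 2 the NH3:NH4Cl ratio is 1:1, so n(NH4Cl) = 6.614 mol.
Mass of NH4Cl = 6.614 × 53.492 = 353.8 g.

354 g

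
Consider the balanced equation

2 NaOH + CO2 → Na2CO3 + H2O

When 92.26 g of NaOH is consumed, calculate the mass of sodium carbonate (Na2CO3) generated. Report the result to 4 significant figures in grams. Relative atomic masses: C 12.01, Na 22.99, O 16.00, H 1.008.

M(NaOH) = 22.99 + 16.00 + 1.008 = 39.998 g/mol.
M(Na2CO3) = 2(22.99) + 12.01 + 3(16.00) = 105.99 g/mol.
n(NaOH) = 92.260 g / 39.998 g/mol = 2.3066 mol.
From the equation the NaOH:Na2CO3 mole ratio is 2:1, so n(Na2CO3) = 2.3066 × 1/2 = 1.1533 mol.
Mass of Na2CO3 = 1.1533 mol × 105.99 g/mol = 122.24 g.

122.2 g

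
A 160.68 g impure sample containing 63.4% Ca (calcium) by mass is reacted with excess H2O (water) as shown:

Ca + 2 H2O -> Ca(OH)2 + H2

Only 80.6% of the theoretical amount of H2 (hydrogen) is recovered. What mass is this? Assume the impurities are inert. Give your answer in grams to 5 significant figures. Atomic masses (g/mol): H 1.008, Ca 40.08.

Pure Ca available = 160.68 g × 0.634 = 101.871 g.
M(Ca) = 40.08 g/mol.
M(H2) = 2(1.008) = 2.016 g/mol.
n(Ca) = 101.871 g / 40.08 g/mol = 2.54169 mol.
From the equation the Ca:H2 mole ratio is 1:1, so n(H2) = 2.54169 × 1/1 = 2.54169 mol.
Mass of H2 = 2.54169 mol × 2.016 g/mol = 5.12406 g.
Actual mass collected = 5.12406 g × 0.806 = 4.12999 g.

4.1300 g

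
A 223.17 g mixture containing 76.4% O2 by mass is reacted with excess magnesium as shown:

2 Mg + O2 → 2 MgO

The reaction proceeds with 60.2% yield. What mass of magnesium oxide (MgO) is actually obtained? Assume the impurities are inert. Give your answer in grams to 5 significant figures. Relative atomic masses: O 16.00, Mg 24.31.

258.59 g

Pure O2 available = 223.17 g × 0.764 = 170.502 g.
M(O2) = 2(16.00) = 32.00 g/mol.
M(MgO) = 24.31 + 16.00 = 40.31 g/mol.
n(O2) = 170.502 g / 32.00 g/mol = 5.32818 mol.
From the equation the O2:MgO mole ratio is 1:2, so n(MgO) = 5.32818 × 2/1 = 10.6564 mol.
Mass of MgO = 10.6564 mol × 40.31 g/mol = 429.558 g.
Actual mass collected = 429.558 g × 0.602 = 258.594 g.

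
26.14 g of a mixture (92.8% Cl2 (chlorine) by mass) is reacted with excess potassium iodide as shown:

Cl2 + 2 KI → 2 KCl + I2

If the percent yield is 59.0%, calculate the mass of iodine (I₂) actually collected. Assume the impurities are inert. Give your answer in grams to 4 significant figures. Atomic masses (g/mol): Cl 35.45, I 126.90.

51.23 g

Pure Cl2 available = 26.14 g × 0.928 = 24.258 g.
M(Cl2) = 2(35.45) = 70.90 g/mol.
M(I2) = 2(126.90) = 253.80 g/mol.
n(Cl2) = 24.258 g / 70.90 g/mol = 0.34214 mol.
From the equation the Cl2:I2 mole ratio is 1:1, so n(I2) = 0.34214 × 1/1 = 0.34214 mol.
Mass of I2 = 0.34214 mol × 253.80 g/mol = 86.836 g.
Actual mass collected = 86.836 g × 0.590 = 51.233 g.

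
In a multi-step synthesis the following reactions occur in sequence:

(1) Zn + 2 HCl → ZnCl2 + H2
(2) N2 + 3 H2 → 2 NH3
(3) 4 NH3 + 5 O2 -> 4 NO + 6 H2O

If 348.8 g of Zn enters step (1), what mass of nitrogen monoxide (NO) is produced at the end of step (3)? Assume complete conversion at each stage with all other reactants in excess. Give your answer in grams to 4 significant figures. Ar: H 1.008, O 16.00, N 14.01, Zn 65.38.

M(Zn) = 65.38 g/mol.
M(NO) = 14.01 + 16.00 = 30.01 g/mol.
n(Zn) = 348.8 / 65.38 = 5.3350 mol.
Reaction (1): Zn→H2 ratio 1:1 ⇒ n(H2) = 5.3350 mol.
Reaction (2): H2→NH3 ratio 3:2 ⇒ n(NH3) = 3.5566 mol.
Reaction (3): NH3→NO ratio 4:4 ⇒ n(NO) = 3.5566 mol.
Mass of NO = 3.5566 × 30.01 = 106.73 g.

106.7 g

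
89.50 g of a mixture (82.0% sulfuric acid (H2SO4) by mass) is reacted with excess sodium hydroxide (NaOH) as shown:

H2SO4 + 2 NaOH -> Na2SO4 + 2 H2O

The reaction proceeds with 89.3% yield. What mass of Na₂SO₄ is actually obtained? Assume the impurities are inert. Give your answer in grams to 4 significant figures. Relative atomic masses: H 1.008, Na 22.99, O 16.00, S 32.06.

94.92 g

Pure H2SO4 available = 89.50 g × 0.820 = 73.390 g.
M(H2SO4) = 2(1.008) + 32.06 + 4(16.00) = 98.076 g/mol.
M(Na2SO4) = 2(22.99) + 32.06 + 4(16.00) = 142.04 g/mol.
n(H2SO4) = 73.390 g / 98.076 g/mol = 0.74830 mol.
From the equation the H2SO4:Na2SO4 mole ratio is 1:1, so n(Na2SO4) = 0.74830 × 1/1 = 0.74830 mol.
Mass of Na2SO4 = 0.74830 mol × 142.04 g/mol = 106.29 g.
Actual mass collected = 106.29 g × 0.893 = 94.915 g.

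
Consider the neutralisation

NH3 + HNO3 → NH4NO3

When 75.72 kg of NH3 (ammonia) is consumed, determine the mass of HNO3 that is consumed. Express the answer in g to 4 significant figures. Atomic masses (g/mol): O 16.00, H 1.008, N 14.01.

M(NH3) = 14.01 + 3(1.008) = 17.034 g/mol.
M(HNO3) = 1.008 + 14.01 + 3(16.00) = 63.018 g/mol.
Convert: 75.72 kg = 75720 g.
n(NH3) = 75720 g / 17.034 g/mol = 4445.2 mol.
From the equation the NH3:HNO3 mole ratio is 1:1, so n(HNO3) = 4445.2 × 1/1 = 4445.2 mol.
Mass of HNO3 = 4445.2 mol × 63.018 g/mol = 280130 g.

280100 g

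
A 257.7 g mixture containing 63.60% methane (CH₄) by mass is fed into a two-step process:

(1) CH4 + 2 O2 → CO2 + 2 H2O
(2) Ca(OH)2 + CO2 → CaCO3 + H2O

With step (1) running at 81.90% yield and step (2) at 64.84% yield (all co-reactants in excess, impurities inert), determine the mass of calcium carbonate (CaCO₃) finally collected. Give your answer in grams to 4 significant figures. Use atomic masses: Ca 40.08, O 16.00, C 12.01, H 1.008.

Pure CH4 = 257.7 × 0.6360 = 163.90 g.
M(CH4) = 12.01 + 4(1.008) = 16.042 g/mol.
M(CaCO3) = 40.08 + 12.01 + 3(16.00) = 100.09 g/mol.
n(CH4) = 163.90 / 16.042 = 10.217 mol.
Step 1 (CH4:CO2 = 1:1): theoretical n(CO2) = 10.217 mol; at 81.90% yield, n(CO2) = 8.3675 mol.
Step 2 (CO2:CaCO3 = 1:1): theoretical n(CaCO3) = 8.3675 mol, so theoretical mass = 8.3675 × 100.09 = 837.51 g.
At 64.84% yield, actual mass of CaCO3 = 837.51 × 0.6484 = 543.04 g.

543.0 g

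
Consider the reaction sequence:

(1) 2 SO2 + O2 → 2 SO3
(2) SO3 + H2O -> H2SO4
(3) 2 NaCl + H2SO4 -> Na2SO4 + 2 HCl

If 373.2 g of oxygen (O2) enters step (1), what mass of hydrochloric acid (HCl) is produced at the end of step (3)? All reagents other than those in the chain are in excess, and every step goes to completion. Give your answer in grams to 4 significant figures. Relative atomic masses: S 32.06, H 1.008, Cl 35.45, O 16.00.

1701 g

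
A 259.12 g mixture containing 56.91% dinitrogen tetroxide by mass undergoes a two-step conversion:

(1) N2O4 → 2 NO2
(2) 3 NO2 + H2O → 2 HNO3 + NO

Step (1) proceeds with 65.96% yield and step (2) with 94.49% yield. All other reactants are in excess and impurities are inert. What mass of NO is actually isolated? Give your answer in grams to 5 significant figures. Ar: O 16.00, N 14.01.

19.982 g

Pure N2O4 = 259.12 × 0.5691 = 147.465 g.
M(N2O4) = 2(14.01) + 4(16.00) = 92.02 g/mol.
M(NO) = 14.01 + 16.00 = 30.01 g/mol.
n(N2O4) = 147.465 / 92.02 = 1.60253 mol.
Step 1 (N2O4:NO2 = 1:2): theoretical n(NO2) = 3.20507 mol; at 65.96% yield, n(NO2) = 2.11406 mol.
Step 2 (NO2:NO = 3:1): theoretical n(NO) = 0.704688 mol, so theoretical mass = 0.704688 × 30.01 = 21.1477 g.
At 94.49% yield, actual mass of NO = 21.1477 × 0.9449 = 19.9824 g.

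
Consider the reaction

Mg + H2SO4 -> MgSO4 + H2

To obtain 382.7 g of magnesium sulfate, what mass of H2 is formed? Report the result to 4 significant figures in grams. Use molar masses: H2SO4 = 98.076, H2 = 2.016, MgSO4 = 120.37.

6.410 g

n(MgSO4) = 382.70 g / 120.37 g/mol = 3.1794 mol.
From the equation the MgSO4:H2 mole ratio is 1:1, so n(H2) = 3.1794 × 1/1 = 3.1794 mol.
Mass of H2 = 3.1794 mol × 2.016 g/mol = 6.4096 g.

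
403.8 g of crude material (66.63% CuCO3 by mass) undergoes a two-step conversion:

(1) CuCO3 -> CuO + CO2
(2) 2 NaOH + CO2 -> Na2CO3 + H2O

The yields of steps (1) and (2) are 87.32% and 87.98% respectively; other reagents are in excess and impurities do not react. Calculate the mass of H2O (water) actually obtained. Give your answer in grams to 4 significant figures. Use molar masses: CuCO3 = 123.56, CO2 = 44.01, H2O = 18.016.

Pure CuCO3 = 403.8 × 0.6663 = 269.05 g.
n(CuCO3) = 269.05 / 123.56 = 2.1775 mol.
Step 1 (CuCO3:CO2 = 1:1): theoretical n(CO2) = 2.1775 mol; at 87.32% yield, n(CO2) = 1.9014 mol.
Step 2 (CO2:H2O = 1:1): theoretical n(H2O) = 1.9014 mol, so theoretical mass = 1.9014 × 18.016 = 34.256 g.
At 87.98% yield, actual mass of H2O = 34.256 × 0.8798 = 30.138 g.

30.14 g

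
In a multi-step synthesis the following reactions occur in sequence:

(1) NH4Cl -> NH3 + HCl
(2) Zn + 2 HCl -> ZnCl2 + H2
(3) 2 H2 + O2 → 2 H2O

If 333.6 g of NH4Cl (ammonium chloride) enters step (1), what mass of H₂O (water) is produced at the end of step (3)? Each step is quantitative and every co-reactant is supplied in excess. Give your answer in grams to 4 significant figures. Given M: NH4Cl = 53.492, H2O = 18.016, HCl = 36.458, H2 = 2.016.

n(NH4Cl) = 333.6 / 53.492 = 6.2364 mol.
Reaction (1): NH4Cl→HCl ratio 1:1 ⇒ n(HCl) = 6.2364 mol.
Reaction (2): HCl→H2 ratio 2:1 ⇒ n(H2) = 3.1182 mol.
Reaction (3): H2→H2O ratio 2:2 ⇒ n(H2O) = 3.1182 mol.
Mass of H2O = 3.1182 × 18.016 = 56.178 g.

56.18 g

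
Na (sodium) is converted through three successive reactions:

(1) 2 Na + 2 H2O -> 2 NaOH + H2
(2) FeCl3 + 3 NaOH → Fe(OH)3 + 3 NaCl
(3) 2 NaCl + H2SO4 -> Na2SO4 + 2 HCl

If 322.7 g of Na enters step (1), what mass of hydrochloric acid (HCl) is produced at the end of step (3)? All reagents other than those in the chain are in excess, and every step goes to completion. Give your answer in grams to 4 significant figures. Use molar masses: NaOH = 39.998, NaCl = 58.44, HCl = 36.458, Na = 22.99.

511.7 g

n(Na) = 322.7 / 22.99 = 14.037 mol.
Reaction (1): Na→NaOH ratio 2:2 ⇒ n(NaOH) = 14.037 mol.
Reaction (2): NaOH→NaCl ratio 3:3 ⇒ n(NaCl) = 14.037 mol.
Reaction (3): NaCl→HCl ratio 2:2 ⇒ n(HCl) = 14.037 mol.
Mass of HCl = 14.037 × 36.458 = 511.74 g.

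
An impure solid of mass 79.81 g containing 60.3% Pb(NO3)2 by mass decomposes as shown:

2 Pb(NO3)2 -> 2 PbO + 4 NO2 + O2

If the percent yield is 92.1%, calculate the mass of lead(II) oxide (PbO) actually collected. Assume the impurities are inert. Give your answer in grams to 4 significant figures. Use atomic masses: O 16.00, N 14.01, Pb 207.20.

29.87 g

Pure Pb(NO3)2 available = 79.81 g × 0.603 = 48.125 g.
M(Pb(NO3)2) = 207.20 + 2(14.01) + 6(16.00) = 331.22 g/mol.
M(PbO) = 207.20 + 16.00 = 223.20 g/mol.
n(Pb(NO3)2) = 48.125 g / 331.22 g/mol = 0.14530 mol.
From the equation the Pb(NO3)2:PbO mole ratio is 2:2, so n(PbO) = 0.14530 × 2/2 = 0.14530 mol.
Mass of PbO = 0.14530 mol × 223.20 g/mol = 32.430 g.
Actual mass collected = 32.430 g × 0.921 = 29.868 g.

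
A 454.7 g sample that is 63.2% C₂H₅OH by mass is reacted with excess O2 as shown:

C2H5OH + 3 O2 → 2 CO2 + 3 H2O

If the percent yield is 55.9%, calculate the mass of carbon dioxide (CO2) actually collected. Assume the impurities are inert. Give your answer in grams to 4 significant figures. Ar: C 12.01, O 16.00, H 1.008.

Pure C2H5OH available = 454.7 g × 0.632 = 287.37 g.
M(C2H5OH) = 2(12.01) + 6(1.008) + 16.00 = 46.068 g/mol.
M(CO2) = 12.01 + 2(16.00) = 44.01 g/mol.
n(C2H5OH) = 287.37 g / 46.068 g/mol = 6.2380 mol.
From the equation the C2H5OH:CO2 mole ratio is 1:2, so n(CO2) = 6.2380 × 2/1 = 12.476 mol.
Mass of CO2 = 12.476 mol × 44.01 g/mol = 549.07 g.
Actual mass collected = 549.07 g × 0.559 = 306.93 g.

306.9 g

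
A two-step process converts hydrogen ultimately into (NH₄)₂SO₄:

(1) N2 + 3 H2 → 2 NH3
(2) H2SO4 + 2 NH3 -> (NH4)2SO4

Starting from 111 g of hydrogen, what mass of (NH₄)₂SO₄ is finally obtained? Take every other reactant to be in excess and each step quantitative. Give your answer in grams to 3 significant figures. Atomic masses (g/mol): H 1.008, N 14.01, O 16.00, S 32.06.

2430 g

M(H2) = 2(1.008) = 2.016 g/mol.
M((NH4)2SO4) = 2(14.01) + 8(1.008) + 32.06 + 4(16.00) = 132.144 g/mol.
n(H2) = 111.0 / 2.016 = 55.06 mol.
Step 1 gives a 3:2 ratio of H2 to NH3, so n(NH3) = 36.71 mol.
In step 2 the NH3:(NH4)2SO4 ratio is 2:1, so n((NH4)2SO4) = 18.35 mol.
Mass of (NH4)2SO4 = 18.35 × 132.144 = 2425 g.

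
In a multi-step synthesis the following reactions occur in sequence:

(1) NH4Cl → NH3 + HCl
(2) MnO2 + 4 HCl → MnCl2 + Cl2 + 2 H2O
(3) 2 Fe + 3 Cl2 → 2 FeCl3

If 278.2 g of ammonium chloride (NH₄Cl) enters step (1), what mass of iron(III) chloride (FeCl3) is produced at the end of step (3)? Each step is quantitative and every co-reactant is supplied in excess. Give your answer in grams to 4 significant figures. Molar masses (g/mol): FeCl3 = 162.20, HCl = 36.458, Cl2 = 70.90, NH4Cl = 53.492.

140.6 g

n(NH4Cl) = 278.2 / 53.492 = 5.2008 mol.
Reaction (1): NH4Cl→HCl ratio 1:1 ⇒ n(HCl) = 5.2008 mol.
Reaction (2): HCl→Cl2 ratio 4:1 ⇒ n(Cl2) = 1.3002 mol.
Reaction (3): Cl2→FeCl3 ratio 3:2 ⇒ n(FeCl3) = 0.86680 mol.
Mass of FeCl3 = 0.86680 × 162.20 = 140.59 g.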